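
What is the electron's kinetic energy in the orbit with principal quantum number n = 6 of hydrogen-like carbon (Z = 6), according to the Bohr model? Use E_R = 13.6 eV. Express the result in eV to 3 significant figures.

For a Coulomb orbit the virial theorem gives K = −E_n.
E_n = −E_R·Z²/n², so K = E_R·Z²/n² = 13.6 × 6²/6² = 13.6 eV

13.6 eV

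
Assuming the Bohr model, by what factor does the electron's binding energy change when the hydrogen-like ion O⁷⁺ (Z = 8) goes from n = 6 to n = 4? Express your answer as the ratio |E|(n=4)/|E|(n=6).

|E| ∝ Z^2 · n^-2; with Z fixed, |E| ∝ n^-2.
|E|(n=4)/|E|(n=6) = (4/6)^-2 = 9/4

9/4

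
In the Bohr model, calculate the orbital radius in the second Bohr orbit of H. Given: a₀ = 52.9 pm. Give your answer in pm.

212 pm

r_n = n²a₀/Z = 2² × 52.9 / 1
    = 4 × 52.9 / 1 = 212 pm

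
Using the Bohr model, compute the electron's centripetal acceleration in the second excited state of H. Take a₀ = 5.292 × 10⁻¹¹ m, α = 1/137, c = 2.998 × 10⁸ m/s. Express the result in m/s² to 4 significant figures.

r = n²a₀/Z = 4.763 × 10⁻¹⁰ m, v = Zαc/n = 7.294 × 10⁵ m/s
a = v²/r = (7.294 × 10⁵)² / 4.763 × 10⁻¹⁰ = 1.117 × 10²¹ m/s²

1.117 × 10²¹ m/s²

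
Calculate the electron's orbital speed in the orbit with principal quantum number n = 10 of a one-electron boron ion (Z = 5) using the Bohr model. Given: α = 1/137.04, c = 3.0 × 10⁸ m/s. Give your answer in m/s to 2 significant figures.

v_n = Zαc/n = 5 × 0.0073 × 3.0 × 10⁸ / 10
    = 1.1 × 10⁶ m/s

1.1 × 10⁶ m/s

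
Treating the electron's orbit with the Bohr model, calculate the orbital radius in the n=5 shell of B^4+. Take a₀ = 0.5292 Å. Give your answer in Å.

r_n = n²a₀/Z = 5² × 0.5292 / 5
    = 25 × 0.5292 / 5 = 2.646 Å

2.646 Å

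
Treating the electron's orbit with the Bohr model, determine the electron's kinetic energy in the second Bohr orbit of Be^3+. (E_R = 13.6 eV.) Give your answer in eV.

54.4 eV

For a Coulomb orbit the virial theorem gives K = −E_n.
E_n = −E_R·Z²/n², so K = E_R·Z²/n² = 13.6 × 4²/2² = 54.4 eV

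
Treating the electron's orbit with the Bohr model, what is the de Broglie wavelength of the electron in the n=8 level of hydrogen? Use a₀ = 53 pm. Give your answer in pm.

2700 pm

The Bohr quantisation condition is nλ = 2πr_n.
r_n = n²a₀/Z = 3400 pm
λ = 2πr_n/n = 2π·3400/8 = 2700 pm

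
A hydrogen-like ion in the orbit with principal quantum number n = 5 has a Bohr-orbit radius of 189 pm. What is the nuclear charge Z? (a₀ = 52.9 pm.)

7

r_n = n²a₀/Z ⇒ Z = n²a₀/r = 5² × 52.9 / 189 ≈ 7.00
Z = 7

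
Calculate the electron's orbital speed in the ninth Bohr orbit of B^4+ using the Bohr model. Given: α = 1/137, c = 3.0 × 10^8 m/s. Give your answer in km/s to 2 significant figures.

v_n = Zαc/n = 5 × 0.0073 × 3.0 × 10^8 / 9
    = 1200 km/s

1200 km/s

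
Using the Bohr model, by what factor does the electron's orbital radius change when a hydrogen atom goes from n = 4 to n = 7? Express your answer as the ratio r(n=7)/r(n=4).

49/16

r ∝ Z^-1 · n^2; with Z fixed, r ∝ n^2.
r(n=7)/r(n=4) = (7/4)^2 = 49/16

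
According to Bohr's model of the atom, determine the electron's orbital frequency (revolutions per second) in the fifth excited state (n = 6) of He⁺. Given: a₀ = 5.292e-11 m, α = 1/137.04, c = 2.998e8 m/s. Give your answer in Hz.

r = n²a₀/Z = 9.526e-10 m, v = Zαc/n = 7.292e5 m/s
f = v/(2πr) = 1.218e14 Hz

1.218e14 Hz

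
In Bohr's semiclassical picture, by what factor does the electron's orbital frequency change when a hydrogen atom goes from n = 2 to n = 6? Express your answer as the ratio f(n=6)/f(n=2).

f ∝ Z^2 · n^-3; with Z fixed, f ∝ n^-3.
f(n=6)/f(n=2) = (6/2)^-3 = 1/27

1/27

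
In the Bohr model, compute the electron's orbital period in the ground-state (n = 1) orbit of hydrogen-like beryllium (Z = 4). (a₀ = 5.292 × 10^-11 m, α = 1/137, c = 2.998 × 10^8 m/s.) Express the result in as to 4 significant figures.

r = n²a₀/Z = 1²·5.292 × 10^-11/4 = 1.323 × 10^-11 m
v = Zαc/n = 4·0.007299·2.998 × 10^8/1 = 8.753 × 10^6 m/s
T = 2πr/v = 9.497 × 10^-18 s = 9.497 as

9.497 as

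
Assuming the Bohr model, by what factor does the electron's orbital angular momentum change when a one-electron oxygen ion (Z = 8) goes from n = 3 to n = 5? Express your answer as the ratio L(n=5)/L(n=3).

5/3

L = nℏ depends only on n, so L ∝ n.
L(n=5)/L(n=3) = (5/3)^1 = 5/3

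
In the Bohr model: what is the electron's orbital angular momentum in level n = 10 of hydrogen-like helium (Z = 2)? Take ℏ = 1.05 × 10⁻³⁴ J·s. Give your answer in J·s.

1.05 × 10⁻³³ J·s

L_n = nℏ = 10 × 1.05 × 10⁻³⁴ = 1.05 × 10⁻³³ J·s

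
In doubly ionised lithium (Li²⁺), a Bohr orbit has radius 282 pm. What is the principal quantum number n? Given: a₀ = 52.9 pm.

r_n = n²a₀/Z ⇒ n² = rZ/a₀ = 282 × 3 / 52.9 ≈ 15.99
n = 4

4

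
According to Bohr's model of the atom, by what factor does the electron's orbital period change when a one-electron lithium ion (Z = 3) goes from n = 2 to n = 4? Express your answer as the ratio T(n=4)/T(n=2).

T ∝ Z^-2 · n^3; with Z fixed, T ∝ n^3.
T(n=4)/T(n=2) = (4/2)^3 = 8

8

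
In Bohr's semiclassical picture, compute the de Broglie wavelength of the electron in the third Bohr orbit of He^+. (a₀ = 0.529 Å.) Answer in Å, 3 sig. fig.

4.99 Å

The Bohr quantisation condition is nλ = 2πr_n.
r_n = n²a₀/Z = 2.38 Å
λ = 2πr_n/n = 2π·2.38/3 = 4.99 Å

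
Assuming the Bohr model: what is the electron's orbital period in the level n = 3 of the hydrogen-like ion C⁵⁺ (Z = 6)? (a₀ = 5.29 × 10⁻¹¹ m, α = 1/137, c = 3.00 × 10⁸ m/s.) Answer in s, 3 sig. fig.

1.14 × 10⁻¹⁶ s

r = n²a₀/Z = 3²·5.29 × 10⁻¹¹/6 = 7.94 × 10⁻¹¹ m
v = Zαc/n = 6·0.00730·3.00 × 10⁸/3 = 4.38 × 10⁶ m/s
T = 2πr/v = 1.14 × 10⁻¹⁶ s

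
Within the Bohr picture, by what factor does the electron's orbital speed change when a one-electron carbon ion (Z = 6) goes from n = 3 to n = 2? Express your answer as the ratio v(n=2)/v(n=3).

v ∝ Z^1 · n^-1; with Z fixed, v ∝ n^-1.
v(n=2)/v(n=3) = (2/3)^-1 = 3/2

3/2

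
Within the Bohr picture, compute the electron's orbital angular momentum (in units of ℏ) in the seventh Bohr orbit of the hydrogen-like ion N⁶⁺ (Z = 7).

L_n = nℏ, so L/ℏ = n = 7.

7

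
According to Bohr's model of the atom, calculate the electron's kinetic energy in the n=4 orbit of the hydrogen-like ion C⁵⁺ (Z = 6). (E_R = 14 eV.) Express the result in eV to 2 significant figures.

32 eV

For a Coulomb orbit the virial theorem gives K = −E_n.
E_n = −E_R·Z²/n², so K = E_R·Z²/n² = 14 × 6²/4² = 32 eV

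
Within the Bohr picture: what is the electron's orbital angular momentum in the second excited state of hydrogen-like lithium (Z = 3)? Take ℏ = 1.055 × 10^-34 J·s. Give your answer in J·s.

L_n = nℏ = 3 × 1.055 × 10^-34 = 3.165 × 10^-34 J·s

3.165 × 10^-34 J·s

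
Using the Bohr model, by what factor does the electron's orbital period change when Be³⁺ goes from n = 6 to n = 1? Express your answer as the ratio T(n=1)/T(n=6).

1/216

T ∝ Z^-2 · n^3; with Z fixed, T ∝ n^3.
T(n=1)/T(n=6) = (1/6)^3 = 1/216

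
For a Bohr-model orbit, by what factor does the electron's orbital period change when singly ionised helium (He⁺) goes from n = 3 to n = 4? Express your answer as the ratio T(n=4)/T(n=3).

T ∝ Z^-2 · n^3; with Z fixed, T ∝ n^3.
T(n=4)/T(n=3) = (4/3)^3 = 64/27

64/27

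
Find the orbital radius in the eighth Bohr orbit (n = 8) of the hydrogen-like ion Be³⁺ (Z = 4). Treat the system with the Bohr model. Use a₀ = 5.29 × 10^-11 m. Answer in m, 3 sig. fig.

8.46 × 10^-10 m

r_n = n²a₀/Z = 8² × 5.29 × 10^-11 / 4
    = 64 × 5.29 × 10^-11 / 4 = 8.46 × 10^-10 m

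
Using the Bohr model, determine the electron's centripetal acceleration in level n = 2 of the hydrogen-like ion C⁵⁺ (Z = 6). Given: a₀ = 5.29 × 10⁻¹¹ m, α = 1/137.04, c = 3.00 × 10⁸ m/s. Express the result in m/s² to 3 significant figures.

1.22 × 10²⁴ m/s²

r = n²a₀/Z = 3.53 × 10⁻¹¹ m, v = Zαc/n = 6.57 × 10⁶ m/s
a = v²/r = (6.57 × 10⁶)² / 3.53 × 10⁻¹¹ = 1.22 × 10²⁴ m/s²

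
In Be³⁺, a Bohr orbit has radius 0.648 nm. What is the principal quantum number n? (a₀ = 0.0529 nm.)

r_n = n²a₀/Z ⇒ n² = rZ/a₀ = 0.648 × 4 / 0.0529 ≈ 49.00
n = 7

7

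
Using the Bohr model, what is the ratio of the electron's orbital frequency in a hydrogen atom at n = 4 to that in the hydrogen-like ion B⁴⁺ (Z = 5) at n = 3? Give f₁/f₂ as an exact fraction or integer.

27/1600

f ∝ Z^2 · n^-3
f₁/f₂ = (1/5)^2 · (4/3)^-3 = 27/1600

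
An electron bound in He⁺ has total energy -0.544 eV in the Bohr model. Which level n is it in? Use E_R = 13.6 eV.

10

E_n = −E_R Z²/n² ⇒ n² = E_R Z²/(−E_n) = 13.6 × 2² / 0.544 ≈ 100.00
n = 10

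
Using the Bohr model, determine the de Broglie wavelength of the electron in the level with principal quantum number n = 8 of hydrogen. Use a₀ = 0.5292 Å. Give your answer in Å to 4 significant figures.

The Bohr quantisation condition is nλ = 2πr_n.
r_n = n²a₀/Z = 33.87 Å
λ = 2πr_n/n = 2π·33.87/8 = 26.60 Å

26.60 Å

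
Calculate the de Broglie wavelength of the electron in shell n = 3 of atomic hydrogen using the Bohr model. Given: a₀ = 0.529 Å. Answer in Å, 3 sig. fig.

9.97 Å

The Bohr quantisation condition is nλ = 2πr_n.
r_n = n²a₀/Z = 4.76 Å
λ = 2πr_n/n = 2π·4.76/3 = 9.97 Å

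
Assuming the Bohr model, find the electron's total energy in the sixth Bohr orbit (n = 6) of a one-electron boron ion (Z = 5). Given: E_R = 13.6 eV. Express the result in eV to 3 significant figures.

E_n = −E_R·Z²/n² = −13.6 × 5²/6² = -9.44 eV

-9.44 eV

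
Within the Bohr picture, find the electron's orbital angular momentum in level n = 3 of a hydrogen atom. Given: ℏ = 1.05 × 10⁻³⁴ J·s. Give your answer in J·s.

L_n = nℏ = 3 × 1.05 × 10⁻³⁴ = 3.15 × 10⁻³⁴ J·s

3.15 × 10⁻³⁴ J·s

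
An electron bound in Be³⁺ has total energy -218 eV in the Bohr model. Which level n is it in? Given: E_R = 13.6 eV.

E_n = −E_R Z²/n² ⇒ n² = E_R Z²/(−E_n) = 13.6 × 4² / 218 ≈ 1.00
n = 1

1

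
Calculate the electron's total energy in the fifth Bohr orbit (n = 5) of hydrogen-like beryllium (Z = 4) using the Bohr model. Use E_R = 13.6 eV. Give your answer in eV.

-8.70 eV

E_n = −E_R·Z²/n² = −13.6 × 4²/5² = -8.70 eV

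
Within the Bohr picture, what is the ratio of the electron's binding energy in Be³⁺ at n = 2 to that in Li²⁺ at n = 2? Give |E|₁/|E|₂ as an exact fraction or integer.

16/9

|E| ∝ Z^2 · n^-2
|E|₁/|E|₂ = (4/3)^2 · (2/2)^-2 = 16/9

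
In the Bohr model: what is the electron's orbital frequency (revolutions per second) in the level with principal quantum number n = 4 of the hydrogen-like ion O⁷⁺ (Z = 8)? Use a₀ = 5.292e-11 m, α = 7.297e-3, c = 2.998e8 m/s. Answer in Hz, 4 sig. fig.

6.579e15 Hz

r = n²a₀/Z = 1.058e-10 m, v = Zαc/n = 4.375e6 m/s
f = v/(2πr) = 6.579e15 Hz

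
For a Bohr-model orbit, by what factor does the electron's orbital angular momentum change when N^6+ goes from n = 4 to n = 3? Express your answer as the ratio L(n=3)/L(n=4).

L = nℏ depends only on n, so L ∝ n.
L(n=3)/L(n=4) = (3/4)^1 = 3/4

3/4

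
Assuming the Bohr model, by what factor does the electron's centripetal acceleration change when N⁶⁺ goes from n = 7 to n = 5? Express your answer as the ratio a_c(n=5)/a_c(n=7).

2401/625

a_c ∝ Z^3 · n^-4; with Z fixed, a_c ∝ n^-4.
a_c(n=5)/a_c(n=7) = (5/7)^-4 = 2401/625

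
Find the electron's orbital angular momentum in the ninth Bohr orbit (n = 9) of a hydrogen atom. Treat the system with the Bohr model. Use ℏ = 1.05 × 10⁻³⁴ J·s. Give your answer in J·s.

L_n = nℏ = 9 × 1.05 × 10⁻³⁴ = 9.45 × 10⁻³⁴ J·s

9.45 × 10⁻³⁴ J·s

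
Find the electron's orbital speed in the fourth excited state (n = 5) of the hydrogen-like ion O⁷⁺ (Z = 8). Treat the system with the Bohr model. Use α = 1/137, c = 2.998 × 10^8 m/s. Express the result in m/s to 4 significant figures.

v_n = Zαc/n = 8 × 0.007299 × 2.998 × 10^8 / 5
    = 3.501 × 10^6 m/s

3.501 × 10^6 m/s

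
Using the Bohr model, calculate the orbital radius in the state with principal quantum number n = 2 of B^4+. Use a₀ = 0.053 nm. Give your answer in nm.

r_n = n²a₀/Z = 2² × 0.053 / 5
    = 4 × 0.053 / 5 = 0.042 nm

0.042 nm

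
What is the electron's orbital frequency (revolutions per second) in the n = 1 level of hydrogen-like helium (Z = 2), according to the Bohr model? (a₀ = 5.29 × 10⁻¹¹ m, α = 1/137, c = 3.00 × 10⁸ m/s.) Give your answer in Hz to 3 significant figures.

r = n²a₀/Z = 2.65 × 10⁻¹¹ m, v = Zαc/n = 4.38 × 10⁶ m/s
f = v/(2πr) = 2.64 × 10¹⁶ Hz

2.64 × 10¹⁶ Hz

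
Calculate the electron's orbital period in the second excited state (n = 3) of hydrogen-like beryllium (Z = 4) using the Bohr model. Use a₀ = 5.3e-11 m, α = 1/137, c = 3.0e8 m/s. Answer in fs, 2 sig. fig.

0.26 fs

r = n²a₀/Z = 3²·5.3e-11/4 = 1.2e-10 m
v = Zαc/n = 4·0.0073·3.0e8/3 = 2.9e6 m/s
T = 2πr/v = 2.6e-16 s = 0.26 fs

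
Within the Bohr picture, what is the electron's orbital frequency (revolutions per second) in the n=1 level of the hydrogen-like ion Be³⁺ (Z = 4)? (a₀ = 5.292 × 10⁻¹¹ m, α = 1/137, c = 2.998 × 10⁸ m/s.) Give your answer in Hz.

r = n²a₀/Z = 1.323 × 10⁻¹¹ m, v = Zαc/n = 8.753 × 10⁶ m/s
f = v/(2πr) = 1.053 × 10¹⁷ Hz

1.053 × 10¹⁷ Hz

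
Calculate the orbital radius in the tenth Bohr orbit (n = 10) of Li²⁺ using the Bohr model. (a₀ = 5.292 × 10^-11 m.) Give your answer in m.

r_n = n²a₀/Z = 10² × 5.292 × 10^-11 / 3
    = 100 × 5.292 × 10^-11 / 3 = 1.764 × 10^-9 m

1.764 × 10^-9 m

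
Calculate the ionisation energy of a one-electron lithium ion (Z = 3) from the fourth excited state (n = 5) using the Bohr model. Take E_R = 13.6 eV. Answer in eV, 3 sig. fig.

4.90 eV

E_n = −E_R·Z²/n² = −13.6 × 3²/5² eV = -4.90 eV
Ionisation energy = −E_n = 4.90 eV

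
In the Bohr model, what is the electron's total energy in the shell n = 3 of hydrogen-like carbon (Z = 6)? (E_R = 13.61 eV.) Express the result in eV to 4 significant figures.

-54.44 eV

E_n = −E_R·Z²/n² = −13.61 × 6²/3² = -54.44 eV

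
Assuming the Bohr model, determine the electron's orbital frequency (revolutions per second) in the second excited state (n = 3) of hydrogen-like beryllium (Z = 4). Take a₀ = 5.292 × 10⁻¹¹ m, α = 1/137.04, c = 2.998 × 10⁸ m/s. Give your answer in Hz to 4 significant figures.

3.899 × 10¹⁵ Hz

r = n²a₀/Z = 1.191 × 10⁻¹⁰ m, v = Zαc/n = 2.917 × 10⁶ m/s
f = v/(2πr) = 3.899 × 10¹⁵ Hz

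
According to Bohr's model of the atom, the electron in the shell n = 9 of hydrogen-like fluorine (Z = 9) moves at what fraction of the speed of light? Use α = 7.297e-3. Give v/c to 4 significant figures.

0.007297

v_n = Zαc/n, so v/c = Zα/n = 9 × 0.007297 / 9 = 0.007297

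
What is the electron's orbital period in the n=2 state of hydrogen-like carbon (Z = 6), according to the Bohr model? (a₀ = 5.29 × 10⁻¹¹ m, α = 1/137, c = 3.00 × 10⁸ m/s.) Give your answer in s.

3.37 × 10⁻¹⁷ s

r = n²a₀/Z = 2²·5.29 × 10⁻¹¹/6 = 3.53 × 10⁻¹¹ m
v = Zαc/n = 6·0.00730·3.00 × 10⁸/2 = 6.57 × 10⁶ m/s
T = 2πr/v = 3.37 × 10⁻¹⁷ s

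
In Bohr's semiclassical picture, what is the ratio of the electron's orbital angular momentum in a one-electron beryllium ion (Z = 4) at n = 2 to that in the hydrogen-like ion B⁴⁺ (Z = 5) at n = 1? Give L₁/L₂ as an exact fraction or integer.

2

L = nℏ is independent of Z.
L₁/L₂ = n₁/n₂ = 2/1 = 2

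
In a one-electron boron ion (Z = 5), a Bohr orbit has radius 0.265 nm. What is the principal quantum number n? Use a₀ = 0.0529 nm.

r_n = n²a₀/Z ⇒ n² = rZ/a₀ = 0.265 × 5 / 0.0529 ≈ 25.05
n = 5

5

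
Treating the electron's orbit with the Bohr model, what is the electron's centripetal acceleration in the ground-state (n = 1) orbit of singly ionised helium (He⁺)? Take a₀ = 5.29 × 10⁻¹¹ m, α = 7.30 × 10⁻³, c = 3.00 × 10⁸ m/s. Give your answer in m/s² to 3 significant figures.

r = n²a₀/Z = 2.65 × 10⁻¹¹ m, v = Zαc/n = 4.38 × 10⁶ m/s
a = v²/r = (4.38 × 10⁶)² / 2.65 × 10⁻¹¹ = 7.25 × 10²³ m/s²

7.25 × 10²³ m/s²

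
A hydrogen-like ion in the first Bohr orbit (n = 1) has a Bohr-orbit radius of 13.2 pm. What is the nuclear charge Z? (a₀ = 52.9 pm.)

r_n = n²a₀/Z ⇒ Z = n²a₀/r = 1² × 52.9 / 13.2 ≈ 4.01
Z = 4

4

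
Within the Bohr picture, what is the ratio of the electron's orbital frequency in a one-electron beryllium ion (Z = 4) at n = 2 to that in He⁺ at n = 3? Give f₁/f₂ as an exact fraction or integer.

f ∝ Z^2 · n^-3
f₁/f₂ = (4/2)^2 · (2/3)^-3 = 27/2

27/2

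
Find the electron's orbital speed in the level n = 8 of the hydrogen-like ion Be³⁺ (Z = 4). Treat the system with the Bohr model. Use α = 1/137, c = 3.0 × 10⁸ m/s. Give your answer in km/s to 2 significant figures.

1100 km/s

v_n = Zαc/n = 4 × 0.0073 × 3.0 × 10⁸ / 8
    = 1100 km/s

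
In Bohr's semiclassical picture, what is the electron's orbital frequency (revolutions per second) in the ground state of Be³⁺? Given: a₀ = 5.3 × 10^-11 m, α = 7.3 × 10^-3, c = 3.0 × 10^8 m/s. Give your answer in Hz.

1.1 × 10^17 Hz

r = n²a₀/Z = 1.3 × 10^-11 m, v = Zαc/n = 8.8 × 10^6 m/s
f = v/(2πr) = 1.1 × 10^17 Hz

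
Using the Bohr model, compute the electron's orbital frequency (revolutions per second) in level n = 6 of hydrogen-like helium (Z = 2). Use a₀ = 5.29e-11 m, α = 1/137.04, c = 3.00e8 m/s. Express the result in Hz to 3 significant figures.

1.22e14 Hz

r = n²a₀/Z = 9.52e-10 m, v = Zαc/n = 7.30e5 m/s
f = v/(2πr) = 1.22e14 Hz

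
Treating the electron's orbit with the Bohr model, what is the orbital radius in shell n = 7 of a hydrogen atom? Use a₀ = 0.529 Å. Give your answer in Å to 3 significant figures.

25.9 Å

r_n = n²a₀/Z = 7² × 0.529 / 1
    = 49 × 0.529 / 1 = 25.9 Å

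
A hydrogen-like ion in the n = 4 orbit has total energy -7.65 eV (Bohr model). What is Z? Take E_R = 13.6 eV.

E_n = −E_R Z²/n² ⇒ Z² = −E_n n²/E_R = 7.65 × 4² / 13.6 ≈ 9.00
Z = 3

3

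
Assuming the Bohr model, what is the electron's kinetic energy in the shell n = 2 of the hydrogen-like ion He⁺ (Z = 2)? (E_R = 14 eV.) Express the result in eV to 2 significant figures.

For a Coulomb orbit the virial theorem gives K = −E_n.
E_n = −E_R·Z²/n², so K = E_R·Z²/n² = 14 × 2²/2² = 14 eV

14 eV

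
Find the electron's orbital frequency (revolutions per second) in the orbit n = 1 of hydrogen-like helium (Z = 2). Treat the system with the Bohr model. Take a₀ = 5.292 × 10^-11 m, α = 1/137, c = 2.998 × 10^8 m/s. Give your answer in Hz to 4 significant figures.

r = n²a₀/Z = 2.646 × 10^-11 m, v = Zαc/n = 4.377 × 10^6 m/s
f = v/(2πr) = 2.633 × 10^16 Hz

2.633 × 10^16 Hz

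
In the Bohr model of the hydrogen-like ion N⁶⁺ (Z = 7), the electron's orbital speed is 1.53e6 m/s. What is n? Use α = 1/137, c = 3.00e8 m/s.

10

v_n = Zαc/n ⇒ n = Zαc/v = 7 × 0.00730 × 3.00e8 / 1.53e6 ≈ 10.02
n = 10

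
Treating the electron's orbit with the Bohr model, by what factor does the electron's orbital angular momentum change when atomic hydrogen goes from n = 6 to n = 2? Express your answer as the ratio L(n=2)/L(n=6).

1/3

L = nℏ depends only on n, so L ∝ n.
L(n=2)/L(n=6) = (2/6)^1 = 1/3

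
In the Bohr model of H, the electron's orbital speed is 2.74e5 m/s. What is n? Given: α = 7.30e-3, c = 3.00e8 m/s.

v_n = Zαc/n ⇒ n = Zαc/v = 1 × 0.00730 × 3.00e8 / 2.74e5 ≈ 7.99
n = 8

8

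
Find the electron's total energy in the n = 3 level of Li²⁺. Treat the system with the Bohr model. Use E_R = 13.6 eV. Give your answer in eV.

E_n = −E_R·Z²/n² = −13.6 × 3²/3² = -13.6 eV

-13.6 eV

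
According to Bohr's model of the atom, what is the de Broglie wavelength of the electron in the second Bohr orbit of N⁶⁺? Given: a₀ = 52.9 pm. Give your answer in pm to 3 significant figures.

The Bohr quantisation condition is nλ = 2πr_n.
r_n = n²a₀/Z = 30.2 pm
λ = 2πr_n/n = 2π·30.2/2 = 95.0 pm

95.0 pm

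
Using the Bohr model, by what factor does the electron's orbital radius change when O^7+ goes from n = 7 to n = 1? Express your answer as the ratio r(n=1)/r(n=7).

r ∝ Z^-1 · n^2; with Z fixed, r ∝ n^2.
r(n=1)/r(n=7) = (1/7)^2 = 1/49

1/49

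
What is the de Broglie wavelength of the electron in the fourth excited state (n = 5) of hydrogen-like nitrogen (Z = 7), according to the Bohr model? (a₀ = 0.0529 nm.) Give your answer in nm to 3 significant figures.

0.237 nm

The Bohr quantisation condition is nλ = 2πr_n.
r_n = n²a₀/Z = 0.189 nm
λ = 2πr_n/n = 2π·0.189/5 = 0.237 nm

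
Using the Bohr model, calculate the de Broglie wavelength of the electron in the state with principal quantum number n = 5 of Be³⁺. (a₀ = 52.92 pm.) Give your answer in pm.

415.6 pm

The Bohr quantisation condition is nλ = 2πr_n.
r_n = n²a₀/Z = 330.8 pm
λ = 2πr_n/n = 2π·330.8/5 = 415.6 pm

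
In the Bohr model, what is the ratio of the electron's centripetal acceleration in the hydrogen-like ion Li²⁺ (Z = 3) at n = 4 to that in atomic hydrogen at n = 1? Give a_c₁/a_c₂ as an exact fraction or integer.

27/256

a_c ∝ Z^3 · n^-4
a_c₁/a_c₂ = (3/1)^3 · (4/1)^-4 = 27/256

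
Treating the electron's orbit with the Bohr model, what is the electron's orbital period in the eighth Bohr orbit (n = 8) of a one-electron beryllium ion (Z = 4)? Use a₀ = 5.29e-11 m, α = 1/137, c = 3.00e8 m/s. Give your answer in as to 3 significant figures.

4860 as

r = n²a₀/Z = 8²·5.29e-11/4 = 8.46e-10 m
v = Zαc/n = 4·0.00730·3.00e8/8 = 1.09e6 m/s
T = 2πr/v = 4.86e-15 s = 4860 as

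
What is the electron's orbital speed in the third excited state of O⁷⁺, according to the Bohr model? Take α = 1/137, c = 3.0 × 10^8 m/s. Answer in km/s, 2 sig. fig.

4400 km/s

v_n = Zαc/n = 8 × 0.0073 × 3.0 × 10^8 / 4
    = 4400 km/s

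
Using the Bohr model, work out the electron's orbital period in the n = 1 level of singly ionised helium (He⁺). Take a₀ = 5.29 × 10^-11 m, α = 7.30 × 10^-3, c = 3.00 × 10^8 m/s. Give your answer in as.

r = n²a₀/Z = 1²·5.29 × 10^-11/2 = 2.65 × 10^-11 m
v = Zαc/n = 2·0.00730·3.00 × 10^8/1 = 4.38 × 10^6 m/s
T = 2πr/v = 3.79 × 10^-17 s = 37.9 as

37.9 as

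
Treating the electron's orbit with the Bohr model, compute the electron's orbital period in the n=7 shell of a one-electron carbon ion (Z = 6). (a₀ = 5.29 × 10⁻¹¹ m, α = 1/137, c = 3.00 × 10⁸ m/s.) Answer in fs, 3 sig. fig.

1.45 fs

r = n²a₀/Z = 7²·5.29 × 10⁻¹¹/6 = 4.32 × 10⁻¹⁰ m
v = Zαc/n = 6·0.00730·3.00 × 10⁸/7 = 1.88 × 10⁶ m/s
T = 2πr/v = 1.45 × 10⁻¹⁵ s = 1.45 fs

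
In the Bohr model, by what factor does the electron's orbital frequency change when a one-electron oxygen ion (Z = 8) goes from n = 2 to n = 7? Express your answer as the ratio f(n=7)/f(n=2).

f ∝ Z^2 · n^-3; with Z fixed, f ∝ n^-3.
f(n=7)/f(n=2) = (7/2)^-3 = 8/343

8/343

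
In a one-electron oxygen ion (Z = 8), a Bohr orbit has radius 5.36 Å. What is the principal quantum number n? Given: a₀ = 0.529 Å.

9

r_n = n²a₀/Z ⇒ n² = rZ/a₀ = 5.36 × 8 / 0.529 ≈ 81.06
n = 9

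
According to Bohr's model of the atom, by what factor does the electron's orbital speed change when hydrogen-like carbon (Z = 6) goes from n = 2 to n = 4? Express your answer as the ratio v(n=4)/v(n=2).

v ∝ Z^1 · n^-1; with Z fixed, v ∝ n^-1.
v(n=4)/v(n=2) = (4/2)^-1 = 1/2

1/2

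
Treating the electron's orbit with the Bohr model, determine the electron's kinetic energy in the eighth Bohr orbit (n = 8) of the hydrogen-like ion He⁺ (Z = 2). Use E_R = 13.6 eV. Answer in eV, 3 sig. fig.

For a Coulomb orbit the virial theorem gives K = −E_n.
E_n = −E_R·Z²/n², so K = E_R·Z²/n² = 13.6 × 2²/8² = 0.850 eV

0.850 eV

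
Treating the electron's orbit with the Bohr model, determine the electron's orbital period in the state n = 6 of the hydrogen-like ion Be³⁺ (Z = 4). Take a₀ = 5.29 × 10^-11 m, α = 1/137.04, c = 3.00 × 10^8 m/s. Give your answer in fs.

2.05 fs

r = n²a₀/Z = 6²·5.29 × 10^-11/4 = 4.76 × 10^-10 m
v = Zαc/n = 4·0.00730·3.00 × 10^8/6 = 1.46 × 10^6 m/s
T = 2πr/v = 2.05 × 10^-15 s = 2.05 fs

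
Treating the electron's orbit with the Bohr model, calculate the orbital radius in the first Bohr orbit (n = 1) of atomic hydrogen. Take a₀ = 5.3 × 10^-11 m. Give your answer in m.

5.3 × 10^-11 m

r_n = n²a₀/Z = 1² × 5.3 × 10^-11 / 1
    = 1 × 5.3 × 10^-11 / 1 = 5.3 × 10^-11 m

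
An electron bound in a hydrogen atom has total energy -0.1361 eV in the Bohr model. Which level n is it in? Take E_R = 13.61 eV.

10

E_n = −E_R Z²/n² ⇒ n² = E_R Z²/(−E_n) = 13.61 × 1² / 0.1361 ≈ 100.00
n = 10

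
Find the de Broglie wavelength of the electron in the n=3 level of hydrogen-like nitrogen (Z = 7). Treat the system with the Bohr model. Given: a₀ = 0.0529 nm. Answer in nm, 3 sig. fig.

The Bohr quantisation condition is nλ = 2πr_n.
r_n = n²a₀/Z = 0.0680 nm
λ = 2πr_n/n = 2π·0.0680/3 = 0.142 nm

0.142 nm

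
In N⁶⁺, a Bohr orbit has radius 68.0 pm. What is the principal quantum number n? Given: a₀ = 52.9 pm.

3

r_n = n²a₀/Z ⇒ n² = rZ/a₀ = 68.0 × 7 / 52.9 ≈ 9.00
n = 3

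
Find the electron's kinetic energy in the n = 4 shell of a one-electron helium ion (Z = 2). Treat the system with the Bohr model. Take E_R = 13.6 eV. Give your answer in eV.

3.40 eV

For a Coulomb orbit the virial theorem gives K = −E_n.
E_n = −E_R·Z²/n², so K = E_R·Z²/n² = 13.6 × 2²/4² = 3.40 eV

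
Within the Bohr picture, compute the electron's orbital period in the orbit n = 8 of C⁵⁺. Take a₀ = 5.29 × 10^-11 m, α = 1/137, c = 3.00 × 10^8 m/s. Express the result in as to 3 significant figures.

2160 as

r = n²a₀/Z = 8²·5.29 × 10^-11/6 = 5.64 × 10^-10 m
v = Zαc/n = 6·0.00730·3.00 × 10^8/8 = 1.64 × 10^6 m/s
T = 2πr/v = 2.16 × 10^-15 s = 2160 as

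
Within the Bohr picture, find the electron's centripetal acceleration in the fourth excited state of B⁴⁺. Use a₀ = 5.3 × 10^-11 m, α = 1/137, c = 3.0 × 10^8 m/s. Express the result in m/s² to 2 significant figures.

1.8 × 10^22 m/s²

r = n²a₀/Z = 2.6 × 10^-10 m, v = Zαc/n = 2.2 × 10^6 m/s
a = v²/r = (2.2 × 10^6)² / 2.6 × 10^-10 = 1.8 × 10^22 m/s²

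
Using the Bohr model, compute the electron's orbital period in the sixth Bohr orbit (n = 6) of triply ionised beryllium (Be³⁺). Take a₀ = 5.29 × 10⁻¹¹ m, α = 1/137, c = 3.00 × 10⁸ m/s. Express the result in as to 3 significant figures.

r = n²a₀/Z = 6²·5.29 × 10⁻¹¹/4 = 4.76 × 10⁻¹⁰ m
v = Zαc/n = 4·0.00730·3.00 × 10⁸/6 = 1.46 × 10⁶ m/s
T = 2πr/v = 2.05 × 10⁻¹⁵ s = 2050 as

2050 as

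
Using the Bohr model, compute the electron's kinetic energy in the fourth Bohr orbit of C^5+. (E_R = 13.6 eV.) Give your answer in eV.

For a Coulomb orbit the virial theorem gives K = −E_n.
E_n = −E_R·Z²/n², so K = E_R·Z²/n² = 13.6 × 6²/4² = 30.6 eV

30.6 eV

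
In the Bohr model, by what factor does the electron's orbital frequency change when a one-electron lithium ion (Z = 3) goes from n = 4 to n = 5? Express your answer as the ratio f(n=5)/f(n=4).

f ∝ Z^2 · n^-3; with Z fixed, f ∝ n^-3.
f(n=5)/f(n=4) = (5/4)^-3 = 64/125

64/125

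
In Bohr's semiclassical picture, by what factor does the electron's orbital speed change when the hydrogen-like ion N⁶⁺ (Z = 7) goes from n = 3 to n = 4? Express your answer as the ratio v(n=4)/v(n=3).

v ∝ Z^1 · n^-1; with Z fixed, v ∝ n^-1.
v(n=4)/v(n=3) = (4/3)^-1 = 3/4

3/4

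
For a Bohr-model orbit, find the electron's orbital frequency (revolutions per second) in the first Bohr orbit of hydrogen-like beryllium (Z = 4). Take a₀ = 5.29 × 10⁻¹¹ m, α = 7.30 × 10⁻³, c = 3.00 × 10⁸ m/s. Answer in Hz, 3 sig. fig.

1.05 × 10¹⁷ Hz

r = n²a₀/Z = 1.32 × 10⁻¹¹ m, v = Zαc/n = 8.76 × 10⁶ m/s
f = v/(2πr) = 1.05 × 10¹⁷ Hz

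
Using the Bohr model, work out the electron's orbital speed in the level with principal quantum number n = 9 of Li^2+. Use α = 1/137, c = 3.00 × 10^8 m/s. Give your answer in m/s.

7.30 × 10^5 m/s

v_n = Zαc/n = 3 × 0.00730 × 3.00 × 10^8 / 9
    = 7.30 × 10^5 m/s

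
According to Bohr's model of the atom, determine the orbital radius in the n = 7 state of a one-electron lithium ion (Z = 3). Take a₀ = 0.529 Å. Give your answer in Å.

r_n = n²a₀/Z = 7² × 0.529 / 3
    = 49 × 0.529 / 3 = 8.64 Å

8.64 Å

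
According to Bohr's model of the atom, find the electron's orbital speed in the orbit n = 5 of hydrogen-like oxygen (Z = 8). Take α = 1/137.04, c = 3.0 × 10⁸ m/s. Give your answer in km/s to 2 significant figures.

v_n = Zαc/n = 8 × 0.0073 × 3.0 × 10⁸ / 5
    = 3500 km/s

3500 km/s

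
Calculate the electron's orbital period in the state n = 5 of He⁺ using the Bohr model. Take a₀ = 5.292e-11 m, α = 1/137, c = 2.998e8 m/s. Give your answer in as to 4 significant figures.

4748 as

r = n²a₀/Z = 5²·5.292e-11/2 = 6.615e-10 m
v = Zαc/n = 2·0.007299·2.998e8/5 = 8.753e5 m/s
T = 2πr/v = 4.748e-15 s = 4748 as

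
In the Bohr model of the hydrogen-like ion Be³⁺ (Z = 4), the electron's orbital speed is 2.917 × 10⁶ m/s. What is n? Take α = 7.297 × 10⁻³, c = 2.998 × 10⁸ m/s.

v_n = Zαc/n ⇒ n = Zαc/v = 4 × 0.007297 × 2.998 × 10⁸ / 2.917 × 10⁶ ≈ 3.00
n = 3

3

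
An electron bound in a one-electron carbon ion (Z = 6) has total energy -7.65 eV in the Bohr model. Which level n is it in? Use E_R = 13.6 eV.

8

E_n = −E_R Z²/n² ⇒ n² = E_R Z²/(−E_n) = 13.6 × 6² / 7.65 ≈ 64.00
n = 8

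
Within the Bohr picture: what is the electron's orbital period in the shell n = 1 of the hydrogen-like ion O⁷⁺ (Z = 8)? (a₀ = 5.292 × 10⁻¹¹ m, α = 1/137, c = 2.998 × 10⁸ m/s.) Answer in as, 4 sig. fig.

2.374 as

r = n²a₀/Z = 1²·5.292 × 10⁻¹¹/8 = 6.615 × 10⁻¹² m
v = Zαc/n = 8·0.007299·2.998 × 10⁸/1 = 1.751 × 10⁷ m/s
T = 2πr/v = 2.374 × 10⁻¹⁸ s = 2.374 as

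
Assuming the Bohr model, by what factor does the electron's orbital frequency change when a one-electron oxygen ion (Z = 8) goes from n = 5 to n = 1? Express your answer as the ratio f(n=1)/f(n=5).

f ∝ Z^2 · n^-3; with Z fixed, f ∝ n^-3.
f(n=1)/f(n=5) = (1/5)^-3 = 125

125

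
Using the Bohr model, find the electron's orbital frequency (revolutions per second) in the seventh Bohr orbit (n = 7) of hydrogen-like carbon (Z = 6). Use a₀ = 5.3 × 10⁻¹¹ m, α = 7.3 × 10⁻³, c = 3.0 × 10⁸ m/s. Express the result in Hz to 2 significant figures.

6.9 × 10¹⁴ Hz

r = n²a₀/Z = 4.3 × 10⁻¹⁰ m, v = Zαc/n = 1.9 × 10⁶ m/s
f = v/(2πr) = 6.9 × 10¹⁴ Hz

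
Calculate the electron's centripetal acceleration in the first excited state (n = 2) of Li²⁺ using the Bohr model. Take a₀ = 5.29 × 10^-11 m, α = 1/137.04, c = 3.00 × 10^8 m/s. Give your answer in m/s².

1.53 × 10^23 m/s²

r = n²a₀/Z = 7.05 × 10^-11 m, v = Zαc/n = 3.28 × 10^6 m/s
a = v²/r = (3.28 × 10^6)² / 7.05 × 10^-11 = 1.53 × 10^23 m/s²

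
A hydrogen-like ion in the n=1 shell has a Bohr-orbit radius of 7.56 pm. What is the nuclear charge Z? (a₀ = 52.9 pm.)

7

r_n = n²a₀/Z ⇒ Z = n²a₀/r = 1² × 52.9 / 7.56 ≈ 7.00
Z = 7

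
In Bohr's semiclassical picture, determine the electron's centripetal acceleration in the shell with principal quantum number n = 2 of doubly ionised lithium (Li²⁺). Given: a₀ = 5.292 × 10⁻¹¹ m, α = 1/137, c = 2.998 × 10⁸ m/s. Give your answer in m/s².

1.527 × 10²³ m/s²

r = n²a₀/Z = 7.056 × 10⁻¹¹ m, v = Zαc/n = 3.282 × 10⁶ m/s
a = v²/r = (3.282 × 10⁶)² / 7.056 × 10⁻¹¹ = 1.527 × 10²³ m/s²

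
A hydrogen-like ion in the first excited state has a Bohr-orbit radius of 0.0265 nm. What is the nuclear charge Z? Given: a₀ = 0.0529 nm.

8

r_n = n²a₀/Z ⇒ Z = n²a₀/r = 2² × 0.0529 / 0.0265 ≈ 7.98
Z = 8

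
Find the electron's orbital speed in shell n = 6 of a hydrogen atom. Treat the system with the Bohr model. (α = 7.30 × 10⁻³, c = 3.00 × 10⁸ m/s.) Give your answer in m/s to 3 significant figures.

v_n = Zαc/n = 1 × 0.00730 × 3.00 × 10⁸ / 6
    = 3.65 × 10⁵ m/s

3.65 × 10⁵ m/s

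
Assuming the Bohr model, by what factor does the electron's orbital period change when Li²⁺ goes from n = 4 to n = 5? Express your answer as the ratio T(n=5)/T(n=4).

125/64

T ∝ Z^-2 · n^3; with Z fixed, T ∝ n^3.
T(n=5)/T(n=4) = (5/4)^3 = 125/64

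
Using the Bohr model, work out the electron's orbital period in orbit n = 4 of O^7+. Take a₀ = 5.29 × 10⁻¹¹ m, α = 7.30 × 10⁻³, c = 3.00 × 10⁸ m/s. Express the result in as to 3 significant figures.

r = n²a₀/Z = 4²·5.29 × 10⁻¹¹/8 = 1.06 × 10⁻¹⁰ m
v = Zαc/n = 8·0.00730·3.00 × 10⁸/4 = 4.38 × 10⁶ m/s
T = 2πr/v = 1.52 × 10⁻¹⁶ s = 152 as

152 as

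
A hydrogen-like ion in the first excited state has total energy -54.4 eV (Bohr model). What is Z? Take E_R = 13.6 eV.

4

E_n = −E_R Z²/n² ⇒ Z² = −E_n n²/E_R = 54.4 × 2² / 13.6 ≈ 16.00
Z = 4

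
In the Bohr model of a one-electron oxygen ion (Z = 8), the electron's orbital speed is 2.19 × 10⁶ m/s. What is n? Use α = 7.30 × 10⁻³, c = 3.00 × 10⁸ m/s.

v_n = Zαc/n ⇒ n = Zαc/v = 8 × 0.00730 × 3.00 × 10⁸ / 2.19 × 10⁶ ≈ 8.00
n = 8

8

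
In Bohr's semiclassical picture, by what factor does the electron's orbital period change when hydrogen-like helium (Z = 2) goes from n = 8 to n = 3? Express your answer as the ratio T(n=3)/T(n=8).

T ∝ Z^-2 · n^3; with Z fixed, T ∝ n^3.
T(n=3)/T(n=8) = (3/8)^3 = 27/512

27/512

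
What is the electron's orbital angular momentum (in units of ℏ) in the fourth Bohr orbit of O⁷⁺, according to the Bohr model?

L_n = nℏ, so L/ℏ = n = 4.

4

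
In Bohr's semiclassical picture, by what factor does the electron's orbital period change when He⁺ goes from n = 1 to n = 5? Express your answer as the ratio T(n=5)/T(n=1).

125

T ∝ Z^-2 · n^3; with Z fixed, T ∝ n^3.
T(n=5)/T(n=1) = (5/1)^3 = 125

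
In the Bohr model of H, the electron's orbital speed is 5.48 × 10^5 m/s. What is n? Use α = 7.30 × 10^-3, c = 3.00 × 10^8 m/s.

v_n = Zαc/n ⇒ n = Zαc/v = 1 × 0.00730 × 3.00 × 10^8 / 5.48 × 10^5 ≈ 4.00
n = 4

4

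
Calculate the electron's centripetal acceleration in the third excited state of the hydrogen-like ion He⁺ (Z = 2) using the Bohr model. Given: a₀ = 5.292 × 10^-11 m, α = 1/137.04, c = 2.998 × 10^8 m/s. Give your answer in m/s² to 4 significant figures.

r = n²a₀/Z = 4.234 × 10^-10 m, v = Zαc/n = 1.094 × 10^6 m/s
a = v²/r = (1.094 × 10^6)² / 4.234 × 10^-10 = 2.826 × 10^21 m/s²

2.826 × 10^21 m/s²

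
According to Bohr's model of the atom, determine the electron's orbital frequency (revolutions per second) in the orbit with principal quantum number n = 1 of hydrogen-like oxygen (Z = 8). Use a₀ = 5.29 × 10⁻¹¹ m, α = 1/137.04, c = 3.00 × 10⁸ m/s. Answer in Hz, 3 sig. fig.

4.22 × 10¹⁷ Hz

r = n²a₀/Z = 6.61 × 10⁻¹² m, v = Zαc/n = 1.75 × 10⁷ m/s
f = v/(2πr) = 4.22 × 10¹⁷ Hz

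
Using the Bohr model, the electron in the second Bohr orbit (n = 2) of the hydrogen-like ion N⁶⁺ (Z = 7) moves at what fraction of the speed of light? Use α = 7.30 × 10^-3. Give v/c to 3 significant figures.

0.0255

v_n = Zαc/n, so v/c = Zα/n = 7 × 0.00730 / 2 = 0.0255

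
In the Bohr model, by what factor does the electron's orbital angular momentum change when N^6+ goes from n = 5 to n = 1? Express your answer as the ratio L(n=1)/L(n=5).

L = nℏ depends only on n, so L ∝ n.
L(n=1)/L(n=5) = (1/5)^1 = 1/5

1/5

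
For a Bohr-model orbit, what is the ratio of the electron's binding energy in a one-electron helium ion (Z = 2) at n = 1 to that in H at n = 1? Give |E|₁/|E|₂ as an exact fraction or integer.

|E| ∝ Z^2 · n^-2
|E|₁/|E|₂ = (2/1)^2 · (1/1)^-2 = 4

4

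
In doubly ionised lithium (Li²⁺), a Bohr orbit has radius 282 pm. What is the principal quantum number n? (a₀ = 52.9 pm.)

4

r_n = n²a₀/Z ⇒ n² = rZ/a₀ = 282 × 3 / 52.9 ≈ 15.99
n = 4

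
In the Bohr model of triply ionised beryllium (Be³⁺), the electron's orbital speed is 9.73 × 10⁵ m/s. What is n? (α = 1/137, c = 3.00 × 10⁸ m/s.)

v_n = Zαc/n ⇒ n = Zαc/v = 4 × 0.00730 × 3.00 × 10⁸ / 9.73 × 10⁵ ≈ 9.00
n = 9

9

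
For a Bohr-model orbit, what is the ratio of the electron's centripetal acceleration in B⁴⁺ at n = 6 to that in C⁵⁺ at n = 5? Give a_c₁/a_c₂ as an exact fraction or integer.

78125/279936

a_c ∝ Z^3 · n^-4
a_c₁/a_c₂ = (5/6)^3 · (6/5)^-4 = 78125/279936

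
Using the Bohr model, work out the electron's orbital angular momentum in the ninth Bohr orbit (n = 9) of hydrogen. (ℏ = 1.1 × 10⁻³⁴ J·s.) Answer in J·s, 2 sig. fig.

L_n = nℏ = 9 × 1.1 × 10⁻³⁴ = 9.9 × 10⁻³⁴ J·s

9.9 × 10⁻³⁴ J·s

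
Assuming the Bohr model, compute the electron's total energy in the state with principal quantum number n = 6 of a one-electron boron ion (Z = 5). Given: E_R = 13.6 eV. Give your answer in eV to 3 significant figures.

E_n = −E_R·Z²/n² = −13.6 × 5²/6² = -9.44 eV

-9.44 eV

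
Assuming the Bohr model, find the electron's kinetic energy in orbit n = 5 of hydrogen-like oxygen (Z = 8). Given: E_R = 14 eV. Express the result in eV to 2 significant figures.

36 eV

For a Coulomb orbit the virial theorem gives K = −E_n.
E_n = −E_R·Z²/n², so K = E_R·Z²/n² = 14 × 8²/5² = 36 eV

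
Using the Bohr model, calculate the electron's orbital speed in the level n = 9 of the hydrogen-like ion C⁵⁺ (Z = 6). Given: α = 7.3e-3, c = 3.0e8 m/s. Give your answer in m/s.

v_n = Zαc/n = 6 × 0.0073 × 3.0e8 / 9
    = 1.5e6 m/s

1.5e6 m/s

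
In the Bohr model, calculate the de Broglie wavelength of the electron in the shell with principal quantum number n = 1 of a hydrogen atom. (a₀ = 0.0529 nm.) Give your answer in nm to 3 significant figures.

The Bohr quantisation condition is nλ = 2πr_n.
r_n = n²a₀/Z = 0.0529 nm
λ = 2πr_n/n = 2π·0.0529/1 = 0.332 nm

0.332 nm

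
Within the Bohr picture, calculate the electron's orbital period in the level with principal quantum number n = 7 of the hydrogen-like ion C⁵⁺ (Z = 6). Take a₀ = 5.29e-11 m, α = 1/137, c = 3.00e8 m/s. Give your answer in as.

r = n²a₀/Z = 7²·5.29e-11/6 = 4.32e-10 m
v = Zαc/n = 6·0.00730·3.00e8/7 = 1.88e6 m/s
T = 2πr/v = 1.45e-15 s = 1450 as

1450 as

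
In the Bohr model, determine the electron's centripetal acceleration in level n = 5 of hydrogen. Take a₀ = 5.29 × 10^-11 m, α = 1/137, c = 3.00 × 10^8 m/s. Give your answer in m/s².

1.45 × 10^20 m/s²

r = n²a₀/Z = 1.32 × 10^-9 m, v = Zαc/n = 4.38 × 10^5 m/s
a = v²/r = (4.38 × 10^5)² / 1.32 × 10^-9 = 1.45 × 10^20 m/s²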